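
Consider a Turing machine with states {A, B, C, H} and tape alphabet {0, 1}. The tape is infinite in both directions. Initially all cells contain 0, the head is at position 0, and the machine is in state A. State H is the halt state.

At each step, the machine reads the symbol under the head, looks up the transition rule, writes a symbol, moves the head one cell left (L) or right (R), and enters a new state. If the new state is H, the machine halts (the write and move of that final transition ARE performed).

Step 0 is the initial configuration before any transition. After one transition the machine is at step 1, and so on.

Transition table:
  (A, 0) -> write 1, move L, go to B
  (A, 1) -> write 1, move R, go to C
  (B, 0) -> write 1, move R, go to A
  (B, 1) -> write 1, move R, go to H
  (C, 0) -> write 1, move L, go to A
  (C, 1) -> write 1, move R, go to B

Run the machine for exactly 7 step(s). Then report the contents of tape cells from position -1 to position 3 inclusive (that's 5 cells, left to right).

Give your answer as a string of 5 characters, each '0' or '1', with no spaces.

Step 1: in state A at pos 0, read 0 -> (A,0)->write 1,move L,goto B. Now: state=B, head=-1, tape[-2..1]=0010 (head:  ^)
Step 2: in state B at pos -1, read 0 -> (B,0)->write 1,move R,goto A. Now: state=A, head=0, tape[-2..1]=0110 (head:   ^)
Step 3: in state A at pos 0, read 1 -> (A,1)->write 1,move R,goto C. Now: state=C, head=1, tape[-2..2]=01100 (head:    ^)
Step 4: in state C at pos 1, read 0 -> (C,0)->write 1,move L,goto A. Now: state=A, head=0, tape[-2..2]=01110 (head:   ^)
Step 5: in state A at pos 0, read 1 -> (A,1)->write 1,move R,goto C. Now: state=C, head=1, tape[-2..2]=01110 (head:    ^)
Step 6: in state C at pos 1, read 1 -> (C,1)->write 1,move R,goto B. Now: state=B, head=2, tape[-2..3]=011100 (head:     ^)
Step 7: in state B at pos 2, read 0 -> (B,0)->write 1,move R,goto A. Now: state=A, head=3, tape[-2..4]=0111100 (head:      ^)

Answer: 11110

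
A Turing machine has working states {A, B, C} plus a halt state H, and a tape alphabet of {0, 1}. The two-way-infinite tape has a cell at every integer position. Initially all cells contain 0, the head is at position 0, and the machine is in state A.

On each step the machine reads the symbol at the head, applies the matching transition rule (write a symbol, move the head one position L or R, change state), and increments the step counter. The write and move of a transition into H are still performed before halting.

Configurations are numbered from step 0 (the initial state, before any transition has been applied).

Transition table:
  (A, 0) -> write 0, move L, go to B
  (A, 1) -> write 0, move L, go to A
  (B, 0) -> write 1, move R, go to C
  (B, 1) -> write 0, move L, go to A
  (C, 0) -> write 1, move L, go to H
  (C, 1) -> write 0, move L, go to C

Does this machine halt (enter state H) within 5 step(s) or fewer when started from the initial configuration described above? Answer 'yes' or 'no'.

Step 1: in state A at pos 0, read 0 -> (A,0)->write 0,move L,goto B. Now: state=B, head=-1, tape[-2..1]=0000 (head:  ^)
Step 2: in state B at pos -1, read 0 -> (B,0)->write 1,move R,goto C. Now: state=C, head=0, tape[-2..1]=0100 (head:   ^)
Step 3: in state C at pos 0, read 0 -> (C,0)->write 1,move L,goto H. Now: state=H, head=-1, tape[-2..1]=0110 (head:  ^)
State H reached at step 3; 3 <= 5 -> yes

Answer: yes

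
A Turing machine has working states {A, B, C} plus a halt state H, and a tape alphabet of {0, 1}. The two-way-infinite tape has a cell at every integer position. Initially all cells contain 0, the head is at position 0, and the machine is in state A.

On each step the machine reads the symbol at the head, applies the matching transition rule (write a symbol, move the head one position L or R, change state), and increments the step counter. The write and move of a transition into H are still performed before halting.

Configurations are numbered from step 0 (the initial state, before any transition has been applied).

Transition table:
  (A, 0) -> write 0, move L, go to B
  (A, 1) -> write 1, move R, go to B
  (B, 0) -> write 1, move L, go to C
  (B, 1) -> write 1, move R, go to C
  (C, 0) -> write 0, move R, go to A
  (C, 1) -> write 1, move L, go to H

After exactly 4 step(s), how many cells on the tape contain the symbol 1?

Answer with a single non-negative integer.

Answer: 1

Derivation:
Step 1: in state A at pos 0, read 0 -> (A,0)->write 0,move L,goto B. Now: state=B, head=-1, tape[-2..1]=0000 (head:  ^)
Step 2: in state B at pos -1, read 0 -> (B,0)->write 1,move L,goto C. Now: state=C, head=-2, tape[-3..1]=00100 (head:  ^)
Step 3: in state C at pos -2, read 0 -> (C,0)->write 0,move R,goto A. Now: state=A, head=-1, tape[-3..1]=00100 (head:   ^)
Step 4: in state A at pos -1, read 1 -> (A,1)->write 1,move R,goto B. Now: state=B, head=0, tape[-3..1]=00100 (head:    ^)
Cells containing 1 after step 4: {-1} -> 1 cell(s)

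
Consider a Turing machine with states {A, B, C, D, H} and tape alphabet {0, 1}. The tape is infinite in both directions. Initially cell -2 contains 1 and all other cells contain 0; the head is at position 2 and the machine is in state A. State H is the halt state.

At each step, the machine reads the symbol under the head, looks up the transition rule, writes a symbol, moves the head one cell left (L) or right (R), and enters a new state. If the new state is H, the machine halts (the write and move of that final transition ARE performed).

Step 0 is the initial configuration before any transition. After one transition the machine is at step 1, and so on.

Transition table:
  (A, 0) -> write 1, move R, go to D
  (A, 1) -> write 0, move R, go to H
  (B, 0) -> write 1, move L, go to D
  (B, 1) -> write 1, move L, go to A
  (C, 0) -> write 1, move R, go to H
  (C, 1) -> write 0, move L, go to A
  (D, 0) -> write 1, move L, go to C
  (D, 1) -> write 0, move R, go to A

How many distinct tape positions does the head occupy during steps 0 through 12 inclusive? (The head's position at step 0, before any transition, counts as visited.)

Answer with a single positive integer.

Step 1: in state A at pos 2, read 0 -> (A,0)->write 1,move R,goto D. Now: state=D, head=3, tape[-3..4]=01000100 (head:       ^)
Step 2: in state D at pos 3, read 0 -> (D,0)->write 1,move L,goto C. Now: state=C, head=2, tape[-3..4]=01000110 (head:      ^)
Step 3: in state C at pos 2, read 1 -> (C,1)->write 0,move L,goto A. Now: state=A, head=1, tape[-3..4]=01000010 (head:     ^)
Step 4: in state A at pos 1, read 0 -> (A,0)->write 1,move R,goto D. Now: state=D, head=2, tape[-3..4]=01001010 (head:      ^)
Step 5: in state D at pos 2, read 0 -> (D,0)->write 1,move L,goto C. Now: state=C, head=1, tape[-3..4]=01001110 (head:     ^)
Step 6: in state C at pos 1, read 1 -> (C,1)->write 0,move L,goto A. Now: state=A, head=0, tape[-3..4]=01000110 (head:    ^)
Step 7: in state A at pos 0, read 0 -> (A,0)->write 1,move R,goto D. Now: state=D, head=1, tape[-3..4]=01010110 (head:     ^)
Step 8: in state D at pos 1, read 0 -> (D,0)->write 1,move L,goto C. Now: state=C, head=0, tape[-3..4]=01011110 (head:    ^)
Step 9: in state C at pos 0, read 1 -> (C,1)->write 0,move L,goto A. Now: state=A, head=-1, tape[-3..4]=01001110 (head:   ^)
Step 10: in state A at pos -1, read 0 -> (A,0)->write 1,move R,goto D. Now: state=D, head=0, tape[-3..4]=01101110 (head:    ^)
Step 11: in state D at pos 0, read 0 -> (D,0)->write 1,move L,goto C. Now: state=C, head=-1, tape[-3..4]=01111110 (head:   ^)
Step 12: in state C at pos -1, read 1 -> (C,1)->write 0,move L,goto A. Now: state=A, head=-2, tape[-3..4]=01011110 (head:  ^)
Head positions at steps 0..12: starting at 2, distinct positions visited = {-2, -1, 0, 1, 2, 3} -> 6 position(s)

Answer: 6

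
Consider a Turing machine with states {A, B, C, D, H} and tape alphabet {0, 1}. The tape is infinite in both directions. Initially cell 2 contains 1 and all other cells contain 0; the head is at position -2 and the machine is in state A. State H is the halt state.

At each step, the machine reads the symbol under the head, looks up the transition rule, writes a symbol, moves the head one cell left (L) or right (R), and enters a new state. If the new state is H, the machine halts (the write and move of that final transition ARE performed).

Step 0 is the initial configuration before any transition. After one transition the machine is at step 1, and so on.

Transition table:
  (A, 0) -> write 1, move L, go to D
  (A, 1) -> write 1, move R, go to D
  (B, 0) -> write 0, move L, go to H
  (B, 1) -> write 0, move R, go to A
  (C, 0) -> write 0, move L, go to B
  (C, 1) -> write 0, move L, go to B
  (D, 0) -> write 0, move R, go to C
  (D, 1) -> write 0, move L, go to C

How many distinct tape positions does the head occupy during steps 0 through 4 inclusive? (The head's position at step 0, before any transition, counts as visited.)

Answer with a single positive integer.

Answer: 3

Derivation:
Step 1: in state A at pos -2, read 0 -> (A,0)->write 1,move L,goto D. Now: state=D, head=-3, tape[-4..3]=00100010 (head:  ^)
Step 2: in state D at pos -3, read 0 -> (D,0)->write 0,move R,goto C. Now: state=C, head=-2, tape[-4..3]=00100010 (head:   ^)
Step 3: in state C at pos -2, read 1 -> (C,1)->write 0,move L,goto B. Now: state=B, head=-3, tape[-4..3]=00000010 (head:  ^)
Step 4: in state B at pos -3, read 0 -> (B,0)->write 0,move L,goto H. Now: state=H, head=-4, tape[-5..3]=000000010 (head:  ^)
Head positions at steps 0..4: starting at -2, distinct positions visited = {-4, -3, -2} -> 3 position(s)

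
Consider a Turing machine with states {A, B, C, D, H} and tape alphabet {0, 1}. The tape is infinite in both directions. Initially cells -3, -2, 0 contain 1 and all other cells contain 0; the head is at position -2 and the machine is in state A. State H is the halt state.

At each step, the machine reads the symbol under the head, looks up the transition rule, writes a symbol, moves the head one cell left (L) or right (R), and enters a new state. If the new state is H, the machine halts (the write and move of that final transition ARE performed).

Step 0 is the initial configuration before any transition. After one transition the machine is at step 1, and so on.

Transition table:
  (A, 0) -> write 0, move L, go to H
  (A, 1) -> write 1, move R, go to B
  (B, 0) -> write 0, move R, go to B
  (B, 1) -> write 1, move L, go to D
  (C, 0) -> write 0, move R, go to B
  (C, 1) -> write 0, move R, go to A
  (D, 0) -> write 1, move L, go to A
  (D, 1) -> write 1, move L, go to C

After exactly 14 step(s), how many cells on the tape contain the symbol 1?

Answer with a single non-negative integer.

Step 1: in state A at pos -2, read 1 -> (A,1)->write 1,move R,goto B. Now: state=B, head=-1, tape[-4..1]=011010 (head:    ^)
Step 2: in state B at pos -1, read 0 -> (B,0)->write 0,move R,goto B. Now: state=B, head=0, tape[-4..1]=011010 (head:     ^)
Step 3: in state B at pos 0, read 1 -> (B,1)->write 1,move L,goto D. Now: state=D, head=-1, tape[-4..1]=011010 (head:    ^)
Step 4: in state D at pos -1, read 0 -> (D,0)->write 1,move L,goto A. Now: state=A, head=-2, tape[-4..1]=011110 (head:   ^)
Step 5: in state A at pos -2, read 1 -> (A,1)->write 1,move R,goto B. Now: state=B, head=-1, tape[-4..1]=011110 (head:    ^)
Step 6: in state B at pos -1, read 1 -> (B,1)->write 1,move L,goto D. Now: state=D, head=-2, tape[-4..1]=011110 (head:   ^)
Step 7: in state D at pos -2, read 1 -> (D,1)->write 1,move L,goto C. Now: state=C, head=-3, tape[-4..1]=011110 (head:  ^)
Step 8: in state C at pos -3, read 1 -> (C,1)->write 0,move R,goto A. Now: state=A, head=-2, tape[-4..1]=001110 (head:   ^)
Step 9: in state A at pos -2, read 1 -> (A,1)->write 1,move R,goto B. Now: state=B, head=-1, tape[-4..1]=001110 (head:    ^)
Step 10: in state B at pos -1, read 1 -> (B,1)->write 1,move L,goto D. Now: state=D, head=-2, tape[-4..1]=001110 (head:   ^)
Step 11: in state D at pos -2, read 1 -> (D,1)->write 1,move L,goto C. Now: state=C, head=-3, tape[-4..1]=001110 (head:  ^)
Step 12: in state C at pos -3, read 0 -> (C,0)->write 0,move R,goto B. Now: state=B, head=-2, tape[-4..1]=001110 (head:   ^)
Step 13: in state B at pos -2, read 1 -> (B,1)->write 1,move L,goto D. Now: state=D, head=-3, tape[-4..1]=001110 (head:  ^)
Step 14: in state D at pos -3, read 0 -> (D,0)->write 1,move L,goto A. Now: state=A, head=-4, tape[-5..1]=0011110 (head:  ^)
Cells containing 1 after step 14: {-3, -2, -1, 0} -> 4 cell(s)

Answer: 4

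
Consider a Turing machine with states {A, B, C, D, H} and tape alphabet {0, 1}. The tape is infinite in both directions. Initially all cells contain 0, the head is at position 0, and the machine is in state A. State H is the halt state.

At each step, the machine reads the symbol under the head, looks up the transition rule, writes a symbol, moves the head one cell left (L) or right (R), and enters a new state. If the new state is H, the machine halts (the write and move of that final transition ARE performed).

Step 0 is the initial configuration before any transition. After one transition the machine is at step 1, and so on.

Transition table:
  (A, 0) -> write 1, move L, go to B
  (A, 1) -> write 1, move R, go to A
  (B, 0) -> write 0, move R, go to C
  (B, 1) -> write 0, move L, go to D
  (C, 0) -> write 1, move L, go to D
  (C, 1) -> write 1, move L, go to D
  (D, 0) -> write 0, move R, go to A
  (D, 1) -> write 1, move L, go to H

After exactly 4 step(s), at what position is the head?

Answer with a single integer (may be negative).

Answer: 0

Derivation:
Step 1: in state A at pos 0, read 0 -> (A,0)->write 1,move L,goto B. Now: state=B, head=-1, tape[-2..1]=0010 (head:  ^)
Step 2: in state B at pos -1, read 0 -> (B,0)->write 0,move R,goto C. Now: state=C, head=0, tape[-2..1]=0010 (head:   ^)
Step 3: in state C at pos 0, read 1 -> (C,1)->write 1,move L,goto D. Now: state=D, head=-1, tape[-2..1]=0010 (head:  ^)
Step 4: in state D at pos -1, read 0 -> (D,0)->write 0,move R,goto A. Now: state=A, head=0, tape[-2..1]=0010 (head:   ^)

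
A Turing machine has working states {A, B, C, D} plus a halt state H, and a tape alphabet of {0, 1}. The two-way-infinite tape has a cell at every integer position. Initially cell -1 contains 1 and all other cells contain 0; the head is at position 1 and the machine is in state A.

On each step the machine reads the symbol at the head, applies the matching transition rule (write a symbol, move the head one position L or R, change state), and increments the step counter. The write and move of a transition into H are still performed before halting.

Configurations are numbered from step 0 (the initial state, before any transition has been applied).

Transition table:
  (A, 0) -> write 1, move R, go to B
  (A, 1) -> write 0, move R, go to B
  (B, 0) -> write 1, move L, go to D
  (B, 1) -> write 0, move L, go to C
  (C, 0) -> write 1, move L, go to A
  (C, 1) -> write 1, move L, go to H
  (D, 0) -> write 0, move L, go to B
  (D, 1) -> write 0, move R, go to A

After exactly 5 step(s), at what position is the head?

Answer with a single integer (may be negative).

Step 1: in state A at pos 1, read 0 -> (A,0)->write 1,move R,goto B. Now: state=B, head=2, tape[-2..3]=010100 (head:     ^)
Step 2: in state B at pos 2, read 0 -> (B,0)->write 1,move L,goto D. Now: state=D, head=1, tape[-2..3]=010110 (head:    ^)
Step 3: in state D at pos 1, read 1 -> (D,1)->write 0,move R,goto A. Now: state=A, head=2, tape[-2..3]=010010 (head:     ^)
Step 4: in state A at pos 2, read 1 -> (A,1)->write 0,move R,goto B. Now: state=B, head=3, tape[-2..4]=0100000 (head:      ^)
Step 5: in state B at pos 3, read 0 -> (B,0)->write 1,move L,goto D. Now: state=D, head=2, tape[-2..4]=0100010 (head:     ^)

Answer: 2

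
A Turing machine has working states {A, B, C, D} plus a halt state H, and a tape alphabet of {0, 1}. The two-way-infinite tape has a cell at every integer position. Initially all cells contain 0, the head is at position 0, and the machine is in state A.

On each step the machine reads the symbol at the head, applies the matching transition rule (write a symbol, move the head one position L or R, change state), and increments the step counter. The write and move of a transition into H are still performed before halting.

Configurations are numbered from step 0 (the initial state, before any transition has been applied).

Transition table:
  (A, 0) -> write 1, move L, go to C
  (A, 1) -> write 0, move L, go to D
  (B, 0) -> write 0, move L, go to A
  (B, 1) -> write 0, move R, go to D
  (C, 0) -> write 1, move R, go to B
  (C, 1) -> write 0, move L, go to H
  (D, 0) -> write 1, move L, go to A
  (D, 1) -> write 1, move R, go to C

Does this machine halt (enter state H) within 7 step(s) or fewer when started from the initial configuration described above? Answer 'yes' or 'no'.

Step 1: in state A at pos 0, read 0 -> (A,0)->write 1,move L,goto C. Now: state=C, head=-1, tape[-2..1]=0010 (head:  ^)
Step 2: in state C at pos -1, read 0 -> (C,0)->write 1,move R,goto B. Now: state=B, head=0, tape[-2..1]=0110 (head:   ^)
Step 3: in state B at pos 0, read 1 -> (B,1)->write 0,move R,goto D. Now: state=D, head=1, tape[-2..2]=01000 (head:    ^)
Step 4: in state D at pos 1, read 0 -> (D,0)->write 1,move L,goto A. Now: state=A, head=0, tape[-2..2]=01010 (head:   ^)
Step 5: in state A at pos 0, read 0 -> (A,0)->write 1,move L,goto C. Now: state=C, head=-1, tape[-2..2]=01110 (head:  ^)
Step 6: in state C at pos -1, read 1 -> (C,1)->write 0,move L,goto H. Now: state=H, head=-2, tape[-3..2]=000110 (head:  ^)
State H reached at step 6; 6 <= 7 -> yes

Answer: yes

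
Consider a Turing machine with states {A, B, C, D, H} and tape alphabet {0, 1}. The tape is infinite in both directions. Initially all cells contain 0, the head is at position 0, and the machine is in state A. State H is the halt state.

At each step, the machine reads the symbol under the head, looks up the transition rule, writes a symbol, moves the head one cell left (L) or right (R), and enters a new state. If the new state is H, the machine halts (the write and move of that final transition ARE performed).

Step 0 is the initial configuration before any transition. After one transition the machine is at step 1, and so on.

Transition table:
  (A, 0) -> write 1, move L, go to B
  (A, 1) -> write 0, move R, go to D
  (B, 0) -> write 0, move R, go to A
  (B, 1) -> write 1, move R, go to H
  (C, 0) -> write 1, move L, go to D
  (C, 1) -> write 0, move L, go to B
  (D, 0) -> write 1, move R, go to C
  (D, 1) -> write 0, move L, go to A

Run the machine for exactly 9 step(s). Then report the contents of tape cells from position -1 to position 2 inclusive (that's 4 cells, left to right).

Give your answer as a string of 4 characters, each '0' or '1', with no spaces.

Step 1: in state A at pos 0, read 0 -> (A,0)->write 1,move L,goto B. Now: state=B, head=-1, tape[-2..1]=0010 (head:  ^)
Step 2: in state B at pos -1, read 0 -> (B,0)->write 0,move R,goto A. Now: state=A, head=0, tape[-2..1]=0010 (head:   ^)
Step 3: in state A at pos 0, read 1 -> (A,1)->write 0,move R,goto D. Now: state=D, head=1, tape[-2..2]=00000 (head:    ^)
Step 4: in state D at pos 1, read 0 -> (D,0)->write 1,move R,goto C. Now: state=C, head=2, tape[-2..3]=000100 (head:     ^)
Step 5: in state C at pos 2, read 0 -> (C,0)->write 1,move L,goto D. Now: state=D, head=1, tape[-2..3]=000110 (head:    ^)
Step 6: in state D at pos 1, read 1 -> (D,1)->write 0,move L,goto A. Now: state=A, head=0, tape[-2..3]=000010 (head:   ^)
Step 7: in state A at pos 0, read 0 -> (A,0)->write 1,move L,goto B. Now: state=B, head=-1, tape[-2..3]=001010 (head:  ^)
Step 8: in state B at pos -1, read 0 -> (B,0)->write 0,move R,goto A. Now: state=A, head=0, tape[-2..3]=001010 (head:   ^)
Step 9: in state A at pos 0, read 1 -> (A,1)->write 0,move R,goto D. Now: state=D, head=1, tape[-2..3]=000010 (head:    ^)

Answer: 0001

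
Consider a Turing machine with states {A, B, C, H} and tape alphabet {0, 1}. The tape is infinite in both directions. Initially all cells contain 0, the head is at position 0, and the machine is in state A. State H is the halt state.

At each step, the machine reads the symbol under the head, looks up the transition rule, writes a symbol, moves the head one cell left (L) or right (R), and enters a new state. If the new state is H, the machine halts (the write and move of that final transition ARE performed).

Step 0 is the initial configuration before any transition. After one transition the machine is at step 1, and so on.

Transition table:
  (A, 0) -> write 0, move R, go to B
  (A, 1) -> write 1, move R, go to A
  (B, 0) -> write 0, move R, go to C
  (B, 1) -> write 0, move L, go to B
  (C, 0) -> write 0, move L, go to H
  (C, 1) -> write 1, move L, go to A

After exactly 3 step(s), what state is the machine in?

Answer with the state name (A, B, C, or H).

Step 1: in state A at pos 0, read 0 -> (A,0)->write 0,move R,goto B. Now: state=B, head=1, tape[-1..2]=0000 (head:   ^)
Step 2: in state B at pos 1, read 0 -> (B,0)->write 0,move R,goto C. Now: state=C, head=2, tape[-1..3]=00000 (head:    ^)
Step 3: in state C at pos 2, read 0 -> (C,0)->write 0,move L,goto H. Now: state=H, head=1, tape[-1..3]=00000 (head:   ^)

Answer: H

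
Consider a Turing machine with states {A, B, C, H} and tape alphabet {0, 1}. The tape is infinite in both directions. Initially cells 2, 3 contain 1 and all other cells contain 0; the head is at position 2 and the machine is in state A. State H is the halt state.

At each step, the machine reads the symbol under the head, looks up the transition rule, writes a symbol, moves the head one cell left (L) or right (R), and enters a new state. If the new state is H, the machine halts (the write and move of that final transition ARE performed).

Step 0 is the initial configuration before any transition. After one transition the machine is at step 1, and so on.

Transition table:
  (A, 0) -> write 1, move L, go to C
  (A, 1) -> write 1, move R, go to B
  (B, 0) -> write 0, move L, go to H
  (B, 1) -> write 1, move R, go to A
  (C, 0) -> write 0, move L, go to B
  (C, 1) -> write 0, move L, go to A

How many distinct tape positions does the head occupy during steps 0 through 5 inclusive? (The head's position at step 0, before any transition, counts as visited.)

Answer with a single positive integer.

Answer: 3

Derivation:
Step 1: in state A at pos 2, read 1 -> (A,1)->write 1,move R,goto B. Now: state=B, head=3, tape[1..4]=0110 (head:   ^)
Step 2: in state B at pos 3, read 1 -> (B,1)->write 1,move R,goto A. Now: state=A, head=4, tape[1..5]=01100 (head:    ^)
Step 3: in state A at pos 4, read 0 -> (A,0)->write 1,move L,goto C. Now: state=C, head=3, tape[1..5]=01110 (head:   ^)
Step 4: in state C at pos 3, read 1 -> (C,1)->write 0,move L,goto A. Now: state=A, head=2, tape[1..5]=01010 (head:  ^)
Step 5: in state A at pos 2, read 1 -> (A,1)->write 1,move R,goto B. Now: state=B, head=3, tape[1..5]=01010 (head:   ^)
Head positions at steps 0..5: starting at 2, distinct positions visited = {2, 3, 4} -> 3 position(s)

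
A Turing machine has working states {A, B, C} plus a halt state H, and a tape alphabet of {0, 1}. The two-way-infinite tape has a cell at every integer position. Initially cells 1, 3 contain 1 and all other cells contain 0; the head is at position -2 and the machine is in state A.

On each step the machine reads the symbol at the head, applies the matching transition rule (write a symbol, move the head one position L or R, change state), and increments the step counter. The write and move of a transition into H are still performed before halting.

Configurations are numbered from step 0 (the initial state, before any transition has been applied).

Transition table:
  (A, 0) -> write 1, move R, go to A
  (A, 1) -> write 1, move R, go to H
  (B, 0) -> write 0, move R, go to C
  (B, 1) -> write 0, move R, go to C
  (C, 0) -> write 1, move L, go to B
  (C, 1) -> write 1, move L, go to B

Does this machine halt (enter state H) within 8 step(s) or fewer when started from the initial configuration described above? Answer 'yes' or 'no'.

Step 1: in state A at pos -2, read 0 -> (A,0)->write 1,move R,goto A. Now: state=A, head=-1, tape[-3..4]=01001010 (head:   ^)
Step 2: in state A at pos -1, read 0 -> (A,0)->write 1,move R,goto A. Now: state=A, head=0, tape[-3..4]=01101010 (head:    ^)
Step 3: in state A at pos 0, read 0 -> (A,0)->write 1,move R,goto A. Now: state=A, head=1, tape[-3..4]=01111010 (head:     ^)
Step 4: in state A at pos 1, read 1 -> (A,1)->write 1,move R,goto H. Now: state=H, head=2, tape[-3..4]=01111010 (head:      ^)
State H reached at step 4; 4 <= 8 -> yes

Answer: yes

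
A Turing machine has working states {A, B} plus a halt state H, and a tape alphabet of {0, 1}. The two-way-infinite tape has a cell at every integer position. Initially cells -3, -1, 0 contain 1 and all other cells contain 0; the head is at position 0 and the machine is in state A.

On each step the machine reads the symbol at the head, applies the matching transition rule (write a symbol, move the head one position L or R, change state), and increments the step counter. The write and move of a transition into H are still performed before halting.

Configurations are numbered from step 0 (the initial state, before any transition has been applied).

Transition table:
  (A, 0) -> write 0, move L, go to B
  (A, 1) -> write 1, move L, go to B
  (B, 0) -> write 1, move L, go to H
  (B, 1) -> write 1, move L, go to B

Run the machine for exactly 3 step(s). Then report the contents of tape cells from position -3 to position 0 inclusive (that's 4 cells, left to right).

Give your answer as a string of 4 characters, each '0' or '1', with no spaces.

Step 1: in state A at pos 0, read 1 -> (A,1)->write 1,move L,goto B. Now: state=B, head=-1, tape[-4..1]=010110 (head:    ^)
Step 2: in state B at pos -1, read 1 -> (B,1)->write 1,move L,goto B. Now: state=B, head=-2, tape[-4..1]=010110 (head:   ^)
Step 3: in state B at pos -2, read 0 -> (B,0)->write 1,move L,goto H. Now: state=H, head=-3, tape[-4..1]=011110 (head:  ^)

Answer: 1111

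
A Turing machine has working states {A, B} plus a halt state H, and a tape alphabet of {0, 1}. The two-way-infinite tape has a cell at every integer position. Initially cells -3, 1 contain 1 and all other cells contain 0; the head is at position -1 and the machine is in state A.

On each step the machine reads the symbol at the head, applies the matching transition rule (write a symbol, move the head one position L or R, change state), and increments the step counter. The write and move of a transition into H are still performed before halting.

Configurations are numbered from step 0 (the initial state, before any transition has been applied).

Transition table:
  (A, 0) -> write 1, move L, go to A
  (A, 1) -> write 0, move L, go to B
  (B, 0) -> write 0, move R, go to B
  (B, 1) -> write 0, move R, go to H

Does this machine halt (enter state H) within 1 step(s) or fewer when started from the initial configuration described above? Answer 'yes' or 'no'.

Answer: no

Derivation:
Step 1: in state A at pos -1, read 0 -> (A,0)->write 1,move L,goto A. Now: state=A, head=-2, tape[-4..2]=0101010 (head:   ^)
After 1 step(s): state = A (not H) -> not halted within 1 -> no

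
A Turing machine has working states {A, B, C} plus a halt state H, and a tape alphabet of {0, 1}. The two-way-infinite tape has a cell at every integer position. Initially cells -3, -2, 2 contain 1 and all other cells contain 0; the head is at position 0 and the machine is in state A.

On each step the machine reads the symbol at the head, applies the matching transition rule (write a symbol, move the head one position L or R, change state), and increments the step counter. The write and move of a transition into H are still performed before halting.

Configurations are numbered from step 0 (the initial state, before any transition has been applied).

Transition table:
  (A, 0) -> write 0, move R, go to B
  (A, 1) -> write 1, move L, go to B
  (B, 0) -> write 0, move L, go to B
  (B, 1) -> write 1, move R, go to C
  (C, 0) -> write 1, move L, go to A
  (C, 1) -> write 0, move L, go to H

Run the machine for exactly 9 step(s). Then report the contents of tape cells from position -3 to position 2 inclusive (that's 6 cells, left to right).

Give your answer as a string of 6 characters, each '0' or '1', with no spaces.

Answer: 101001

Derivation:
Step 1: in state A at pos 0, read 0 -> (A,0)->write 0,move R,goto B. Now: state=B, head=1, tape[-4..3]=01100010 (head:      ^)
Step 2: in state B at pos 1, read 0 -> (B,0)->write 0,move L,goto B. Now: state=B, head=0, tape[-4..3]=01100010 (head:     ^)
Step 3: in state B at pos 0, read 0 -> (B,0)->write 0,move L,goto B. Now: state=B, head=-1, tape[-4..3]=01100010 (head:    ^)
Step 4: in state B at pos -1, read 0 -> (B,0)->write 0,move L,goto B. Now: state=B, head=-2, tape[-4..3]=01100010 (head:   ^)
Step 5: in state B at pos -2, read 1 -> (B,1)->write 1,move R,goto C. Now: state=C, head=-1, tape[-4..3]=01100010 (head:    ^)
Step 6: in state C at pos -1, read 0 -> (C,0)->write 1,move L,goto A. Now: state=A, head=-2, tape[-4..3]=01110010 (head:   ^)
Step 7: in state A at pos -2, read 1 -> (A,1)->write 1,move L,goto B. Now: state=B, head=-3, tape[-4..3]=01110010 (head:  ^)
Step 8: in state B at pos -3, read 1 -> (B,1)->write 1,move R,goto C. Now: state=C, head=-2, tape[-4..3]=01110010 (head:   ^)
Step 9: in state C at pos -2, read 1 -> (C,1)->write 0,move L,goto H. Now: state=H, head=-3, tape[-4..3]=01010010 (head:  ^)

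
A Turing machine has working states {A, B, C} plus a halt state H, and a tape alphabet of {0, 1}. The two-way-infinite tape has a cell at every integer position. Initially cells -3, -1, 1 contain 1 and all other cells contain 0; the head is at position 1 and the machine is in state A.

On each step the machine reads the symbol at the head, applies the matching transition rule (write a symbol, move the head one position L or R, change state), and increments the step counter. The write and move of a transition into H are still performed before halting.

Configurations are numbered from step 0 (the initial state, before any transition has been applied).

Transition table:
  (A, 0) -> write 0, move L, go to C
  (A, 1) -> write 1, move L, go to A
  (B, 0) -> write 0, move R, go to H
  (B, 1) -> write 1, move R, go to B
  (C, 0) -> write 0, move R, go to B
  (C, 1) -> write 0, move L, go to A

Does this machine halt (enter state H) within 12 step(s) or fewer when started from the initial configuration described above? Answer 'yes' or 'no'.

Step 1: in state A at pos 1, read 1 -> (A,1)->write 1,move L,goto A. Now: state=A, head=0, tape[-4..2]=0101010 (head:     ^)
Step 2: in state A at pos 0, read 0 -> (A,0)->write 0,move L,goto C. Now: state=C, head=-1, tape[-4..2]=0101010 (head:    ^)
Step 3: in state C at pos -1, read 1 -> (C,1)->write 0,move L,goto A. Now: state=A, head=-2, tape[-4..2]=0100010 (head:   ^)
Step 4: in state A at pos -2, read 0 -> (A,0)->write 0,move L,goto C. Now: state=C, head=-3, tape[-4..2]=0100010 (head:  ^)
Step 5: in state C at pos -3, read 1 -> (C,1)->write 0,move L,goto A. Now: state=A, head=-4, tape[-5..2]=00000010 (head:  ^)
Step 6: in state A at pos -4, read 0 -> (A,0)->write 0,move L,goto C. Now: state=C, head=-5, tape[-6..2]=000000010 (head:  ^)
Step 7: in state C at pos -5, read 0 -> (C,0)->write 0,move R,goto B. Now: state=B, head=-4, tape[-6..2]=000000010 (head:   ^)
Step 8: in state B at pos -4, read 0 -> (B,0)->write 0,move R,goto H. Now: state=H, head=-3, tape[-6..2]=000000010 (head:    ^)
State H reached at step 8; 8 <= 12 -> yes

Answer: yes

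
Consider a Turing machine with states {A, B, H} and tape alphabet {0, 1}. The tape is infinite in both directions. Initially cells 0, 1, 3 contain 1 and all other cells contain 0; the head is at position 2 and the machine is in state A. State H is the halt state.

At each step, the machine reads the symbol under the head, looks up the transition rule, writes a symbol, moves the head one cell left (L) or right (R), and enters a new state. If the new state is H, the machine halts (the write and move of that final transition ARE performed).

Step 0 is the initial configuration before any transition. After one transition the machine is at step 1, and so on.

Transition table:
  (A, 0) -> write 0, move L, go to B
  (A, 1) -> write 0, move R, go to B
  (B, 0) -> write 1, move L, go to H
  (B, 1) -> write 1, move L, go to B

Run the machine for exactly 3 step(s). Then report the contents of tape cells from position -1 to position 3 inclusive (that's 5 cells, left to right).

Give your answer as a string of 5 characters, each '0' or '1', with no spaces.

Answer: 01101

Derivation:
Step 1: in state A at pos 2, read 0 -> (A,0)->write 0,move L,goto B. Now: state=B, head=1, tape[-1..4]=011010 (head:   ^)
Step 2: in state B at pos 1, read 1 -> (B,1)->write 1,move L,goto B. Now: state=B, head=0, tape[-1..4]=011010 (head:  ^)
Step 3: in state B at pos 0, read 1 -> (B,1)->write 1,move L,goto B. Now: state=B, head=-1, tape[-2..4]=0011010 (head:  ^)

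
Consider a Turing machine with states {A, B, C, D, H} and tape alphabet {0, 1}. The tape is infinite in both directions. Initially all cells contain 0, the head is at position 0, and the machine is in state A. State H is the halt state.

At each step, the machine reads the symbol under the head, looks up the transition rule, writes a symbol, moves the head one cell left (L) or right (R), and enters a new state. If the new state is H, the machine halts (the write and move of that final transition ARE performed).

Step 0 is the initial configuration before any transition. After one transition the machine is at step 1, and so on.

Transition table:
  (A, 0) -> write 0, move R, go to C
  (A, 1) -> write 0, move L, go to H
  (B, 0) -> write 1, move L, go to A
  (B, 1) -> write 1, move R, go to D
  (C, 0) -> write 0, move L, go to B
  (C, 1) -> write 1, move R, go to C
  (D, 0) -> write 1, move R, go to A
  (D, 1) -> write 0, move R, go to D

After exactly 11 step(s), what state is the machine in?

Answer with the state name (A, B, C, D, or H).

Answer: A

Derivation:
Step 1: in state A at pos 0, read 0 -> (A,0)->write 0,move R,goto C. Now: state=C, head=1, tape[-1..2]=0000 (head:   ^)
Step 2: in state C at pos 1, read 0 -> (C,0)->write 0,move L,goto B. Now: state=B, head=0, tape[-1..2]=0000 (head:  ^)
Step 3: in state B at pos 0, read 0 -> (B,0)->write 1,move L,goto A. Now: state=A, head=-1, tape[-2..2]=00100 (head:  ^)
Step 4: in state A at pos -1, read 0 -> (A,0)->write 0,move R,goto C. Now: state=C, head=0, tape[-2..2]=00100 (head:   ^)
Step 5: in state C at pos 0, read 1 -> (C,1)->write 1,move R,goto C. Now: state=C, head=1, tape[-2..2]=00100 (head:    ^)
Step 6: in state C at pos 1, read 0 -> (C,0)->write 0,move L,goto B. Now: state=B, head=0, tape[-2..2]=00100 (head:   ^)
Step 7: in state B at pos 0, read 1 -> (B,1)->write 1,move R,goto D. Now: state=D, head=1, tape[-2..2]=00100 (head:    ^)
Step 8: in state D at pos 1, read 0 -> (D,0)->write 1,move R,goto A. Now: state=A, head=2, tape[-2..3]=001100 (head:     ^)
Step 9: in state A at pos 2, read 0 -> (A,0)->write 0,move R,goto C. Now: state=C, head=3, tape[-2..4]=0011000 (head:      ^)
Step 10: in state C at pos 3, read 0 -> (C,0)->write 0,move L,goto B. Now: state=B, head=2, tape[-2..4]=0011000 (head:     ^)
Step 11: in state B at pos 2, read 0 -> (B,0)->write 1,move L,goto A. Now: state=A, head=1, tape[-2..4]=0011100 (head:    ^)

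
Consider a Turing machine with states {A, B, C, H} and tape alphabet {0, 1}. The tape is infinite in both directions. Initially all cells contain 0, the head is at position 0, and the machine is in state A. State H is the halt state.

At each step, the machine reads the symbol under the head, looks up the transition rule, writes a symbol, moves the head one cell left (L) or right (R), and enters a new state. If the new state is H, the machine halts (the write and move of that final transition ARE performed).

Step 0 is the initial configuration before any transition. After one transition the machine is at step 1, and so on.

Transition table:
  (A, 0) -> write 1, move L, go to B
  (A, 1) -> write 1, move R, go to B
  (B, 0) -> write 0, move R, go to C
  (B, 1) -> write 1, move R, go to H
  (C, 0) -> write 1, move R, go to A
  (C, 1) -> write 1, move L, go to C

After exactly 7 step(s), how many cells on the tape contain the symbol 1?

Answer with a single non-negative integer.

Step 1: in state A at pos 0, read 0 -> (A,0)->write 1,move L,goto B. Now: state=B, head=-1, tape[-2..1]=0010 (head:  ^)
Step 2: in state B at pos -1, read 0 -> (B,0)->write 0,move R,goto C. Now: state=C, head=0, tape[-2..1]=0010 (head:   ^)
Step 3: in state C at pos 0, read 1 -> (C,1)->write 1,move L,goto C. Now: state=C, head=-1, tape[-2..1]=0010 (head:  ^)
Step 4: in state C at pos -1, read 0 -> (C,0)->write 1,move R,goto A. Now: state=A, head=0, tape[-2..1]=0110 (head:   ^)
Step 5: in state A at pos 0, read 1 -> (A,1)->write 1,move R,goto B. Now: state=B, head=1, tape[-2..2]=01100 (head:    ^)
Step 6: in state B at pos 1, read 0 -> (B,0)->write 0,move R,goto C. Now: state=C, head=2, tape[-2..3]=011000 (head:     ^)
Step 7: in state C at pos 2, read 0 -> (C,0)->write 1,move R,goto A. Now: state=A, head=3, tape[-2..4]=0110100 (head:      ^)
Cells containing 1 after step 7: {-1, 0, 2} -> 3 cell(s)

Answer: 3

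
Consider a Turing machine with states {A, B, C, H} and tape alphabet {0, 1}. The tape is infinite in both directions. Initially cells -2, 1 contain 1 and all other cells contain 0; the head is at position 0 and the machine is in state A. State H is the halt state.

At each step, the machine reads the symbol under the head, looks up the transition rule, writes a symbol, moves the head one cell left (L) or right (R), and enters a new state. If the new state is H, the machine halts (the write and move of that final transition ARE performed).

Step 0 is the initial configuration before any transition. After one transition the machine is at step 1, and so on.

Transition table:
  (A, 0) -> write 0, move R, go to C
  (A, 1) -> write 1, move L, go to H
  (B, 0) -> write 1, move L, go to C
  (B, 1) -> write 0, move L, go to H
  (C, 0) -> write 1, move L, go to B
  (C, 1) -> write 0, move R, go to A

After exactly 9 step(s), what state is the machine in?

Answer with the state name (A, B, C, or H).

Answer: H

Derivation:
Step 1: in state A at pos 0, read 0 -> (A,0)->write 0,move R,goto C. Now: state=C, head=1, tape[-3..2]=010010 (head:     ^)
Step 2: in state C at pos 1, read 1 -> (C,1)->write 0,move R,goto A. Now: state=A, head=2, tape[-3..3]=0100000 (head:      ^)
Step 3: in state A at pos 2, read 0 -> (A,0)->write 0,move R,goto C. Now: state=C, head=3, tape[-3..4]=01000000 (head:       ^)
Step 4: in state C at pos 3, read 0 -> (C,0)->write 1,move L,goto B. Now: state=B, head=2, tape[-3..4]=01000010 (head:      ^)
Step 5: in state B at pos 2, read 0 -> (B,0)->write 1,move L,goto C. Now: state=C, head=1, tape[-3..4]=01000110 (head:     ^)
Step 6: in state C at pos 1, read 0 -> (C,0)->write 1,move L,goto B. Now: state=B, head=0, tape[-3..4]=01001110 (head:    ^)
Step 7: in state B at pos 0, read 0 -> (B,0)->write 1,move L,goto C. Now: state=C, head=-1, tape[-3..4]=01011110 (head:   ^)
Step 8: in state C at pos -1, read 0 -> (C,0)->write 1,move L,goto B. Now: state=B, head=-2, tape[-3..4]=01111110 (head:  ^)
Step 9: in state B at pos -2, read 1 -> (B,1)->write 0,move L,goto H. Now: state=H, head=-3, tape[-4..4]=000111110 (head:  ^)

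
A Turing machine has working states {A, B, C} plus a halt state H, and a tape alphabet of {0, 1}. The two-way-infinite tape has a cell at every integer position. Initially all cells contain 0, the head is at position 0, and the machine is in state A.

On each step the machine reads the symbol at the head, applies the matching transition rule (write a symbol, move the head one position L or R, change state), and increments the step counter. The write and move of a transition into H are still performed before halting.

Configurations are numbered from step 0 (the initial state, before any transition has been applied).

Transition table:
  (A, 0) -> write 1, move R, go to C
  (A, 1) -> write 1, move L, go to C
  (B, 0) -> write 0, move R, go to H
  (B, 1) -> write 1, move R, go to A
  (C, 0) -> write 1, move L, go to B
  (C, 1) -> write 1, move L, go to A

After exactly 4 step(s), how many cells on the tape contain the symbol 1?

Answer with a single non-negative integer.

Answer: 2

Derivation:
Step 1: in state A at pos 0, read 0 -> (A,0)->write 1,move R,goto C. Now: state=C, head=1, tape[-1..2]=0100 (head:   ^)
Step 2: in state C at pos 1, read 0 -> (C,0)->write 1,move L,goto B. Now: state=B, head=0, tape[-1..2]=0110 (head:  ^)
Step 3: in state B at pos 0, read 1 -> (B,1)->write 1,move R,goto A. Now: state=A, head=1, tape[-1..2]=0110 (head:   ^)
Step 4: in state A at pos 1, read 1 -> (A,1)->write 1,move L,goto C. Now: state=C, head=0, tape[-1..2]=0110 (head:  ^)
Cells containing 1 after step 4: {0, 1} -> 2 cell(s)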